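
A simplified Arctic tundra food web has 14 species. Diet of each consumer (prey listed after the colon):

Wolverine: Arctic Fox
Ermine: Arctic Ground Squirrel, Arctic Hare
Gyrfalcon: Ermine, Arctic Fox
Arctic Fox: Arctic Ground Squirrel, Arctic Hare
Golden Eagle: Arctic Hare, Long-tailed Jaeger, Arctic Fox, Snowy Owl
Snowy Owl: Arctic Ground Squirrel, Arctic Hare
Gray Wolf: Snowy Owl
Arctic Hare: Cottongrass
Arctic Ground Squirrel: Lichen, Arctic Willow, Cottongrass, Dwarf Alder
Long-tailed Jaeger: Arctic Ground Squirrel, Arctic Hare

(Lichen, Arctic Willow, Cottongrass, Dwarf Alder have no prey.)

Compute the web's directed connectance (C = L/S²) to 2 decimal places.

C = 0.11

The web has S = 14 species and L = 21 feeding links.
C = L / S² = 21 / 196 = 0.1071 ≈ 0.11.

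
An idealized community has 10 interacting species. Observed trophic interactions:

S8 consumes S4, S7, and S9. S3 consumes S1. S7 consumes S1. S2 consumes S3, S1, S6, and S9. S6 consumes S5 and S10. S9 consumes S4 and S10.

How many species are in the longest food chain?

One longest chain: S4 → S9 → S2.
It has 3 species and 2 links.

3 species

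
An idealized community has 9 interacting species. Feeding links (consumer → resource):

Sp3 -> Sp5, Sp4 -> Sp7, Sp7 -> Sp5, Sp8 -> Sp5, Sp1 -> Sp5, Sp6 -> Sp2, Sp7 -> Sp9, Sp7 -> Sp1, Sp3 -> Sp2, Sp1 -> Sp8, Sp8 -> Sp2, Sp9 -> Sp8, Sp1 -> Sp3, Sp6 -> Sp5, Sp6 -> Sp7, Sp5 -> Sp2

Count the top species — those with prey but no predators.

2

Top species (has prey, but nothing eats it): Sp6, Sp4.
Count: 2.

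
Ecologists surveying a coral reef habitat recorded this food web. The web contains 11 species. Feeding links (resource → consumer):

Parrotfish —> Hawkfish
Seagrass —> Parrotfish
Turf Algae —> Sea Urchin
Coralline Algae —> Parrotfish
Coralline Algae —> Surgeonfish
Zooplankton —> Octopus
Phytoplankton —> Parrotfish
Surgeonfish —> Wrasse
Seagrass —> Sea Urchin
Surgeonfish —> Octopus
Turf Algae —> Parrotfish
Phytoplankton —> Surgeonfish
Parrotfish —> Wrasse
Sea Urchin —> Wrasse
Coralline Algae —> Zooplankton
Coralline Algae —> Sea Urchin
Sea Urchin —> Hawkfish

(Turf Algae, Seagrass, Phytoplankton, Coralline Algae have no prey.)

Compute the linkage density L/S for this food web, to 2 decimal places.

There are L = 17 links among S = 11 species.
L/S = 17/11 = 1.5455 ≈ 1.55.

L/S = 1.55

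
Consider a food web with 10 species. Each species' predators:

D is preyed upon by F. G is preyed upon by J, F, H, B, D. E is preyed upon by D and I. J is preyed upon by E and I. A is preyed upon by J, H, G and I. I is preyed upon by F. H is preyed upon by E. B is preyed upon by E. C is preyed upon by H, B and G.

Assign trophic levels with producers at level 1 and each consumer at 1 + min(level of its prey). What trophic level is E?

C is a producer → level 1.
B eats C → level 2.
E eats B → level 3.
No prey of E is below level 2, so 3 is the minimum.

Trophic level 3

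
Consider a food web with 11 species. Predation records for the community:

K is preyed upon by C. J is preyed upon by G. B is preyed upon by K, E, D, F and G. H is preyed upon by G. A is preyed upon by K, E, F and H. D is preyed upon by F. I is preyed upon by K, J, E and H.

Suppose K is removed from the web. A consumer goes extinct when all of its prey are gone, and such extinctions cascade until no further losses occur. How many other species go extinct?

Remove K.
Round 1: C (all prey gone) → extinct.
No further losses. Total secondary extinctions: 1.

1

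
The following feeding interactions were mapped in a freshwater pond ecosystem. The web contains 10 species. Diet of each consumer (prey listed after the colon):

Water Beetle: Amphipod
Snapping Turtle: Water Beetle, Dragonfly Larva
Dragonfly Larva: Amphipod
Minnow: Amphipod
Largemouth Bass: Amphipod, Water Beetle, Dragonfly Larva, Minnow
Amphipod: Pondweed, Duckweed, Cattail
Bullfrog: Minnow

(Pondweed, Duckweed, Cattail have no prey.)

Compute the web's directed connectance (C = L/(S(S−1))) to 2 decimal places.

The web has S = 10 species and L = 13 feeding links.
C = L / (S(S−1)) = 13 / 90 = 0.1444 ≈ 0.14.

C = 0.14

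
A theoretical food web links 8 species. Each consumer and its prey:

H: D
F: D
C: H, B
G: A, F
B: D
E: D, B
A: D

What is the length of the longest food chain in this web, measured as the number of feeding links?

One longest chain: D → H → C.
It has 3 species and 2 links.

2 links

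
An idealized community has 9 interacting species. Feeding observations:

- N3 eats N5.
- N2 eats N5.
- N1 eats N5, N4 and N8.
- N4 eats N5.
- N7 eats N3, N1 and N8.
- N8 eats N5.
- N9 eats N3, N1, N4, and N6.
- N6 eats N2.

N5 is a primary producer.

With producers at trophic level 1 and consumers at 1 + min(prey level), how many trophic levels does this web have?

3

Producers (level 1): N5.
Following each consumer down to its lowest-level prey: N5 → N4 → N9 (levels 1 through 3).
All prey of N9 (N4 2, N3 2, N1 2, N6 3) are at level 2 or above, so N9 is at level 1 + 2 = 3.
Every consumer has at least one prey at level 2 or below, so none exceeds level 3.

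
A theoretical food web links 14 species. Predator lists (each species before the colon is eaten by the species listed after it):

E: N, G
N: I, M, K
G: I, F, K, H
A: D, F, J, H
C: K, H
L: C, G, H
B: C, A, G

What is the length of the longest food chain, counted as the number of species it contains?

One longest chain: E → N → I.
It has 3 species and 2 links.

3 species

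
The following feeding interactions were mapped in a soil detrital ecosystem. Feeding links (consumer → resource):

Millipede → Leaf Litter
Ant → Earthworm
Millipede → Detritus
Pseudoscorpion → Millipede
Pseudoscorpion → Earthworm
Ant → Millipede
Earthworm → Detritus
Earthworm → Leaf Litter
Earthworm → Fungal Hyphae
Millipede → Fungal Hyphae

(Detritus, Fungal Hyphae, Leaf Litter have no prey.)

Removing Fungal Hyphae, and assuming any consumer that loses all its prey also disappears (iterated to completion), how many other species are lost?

0

Remove Fungal Hyphae.
Every predator of it retains at least one other prey: Millipede still has Detritus, Leaf Litter; Earthworm still has Detritus, Leaf Litter.
No consumer loses all prey, so no secondary extinctions occur.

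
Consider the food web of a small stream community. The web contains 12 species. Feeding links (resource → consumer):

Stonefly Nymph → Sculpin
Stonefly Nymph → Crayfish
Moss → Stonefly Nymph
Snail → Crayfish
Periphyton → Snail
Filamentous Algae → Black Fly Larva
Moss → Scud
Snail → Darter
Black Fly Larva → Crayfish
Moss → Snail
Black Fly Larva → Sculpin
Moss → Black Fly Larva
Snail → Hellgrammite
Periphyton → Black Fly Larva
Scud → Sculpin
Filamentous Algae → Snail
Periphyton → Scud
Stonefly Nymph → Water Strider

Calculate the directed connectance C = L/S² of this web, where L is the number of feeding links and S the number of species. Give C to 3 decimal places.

C = 0.125

The web has S = 12 species and L = 18 feeding links.
C = L / S² = 18 / 144 = 0.1250 ≈ 0.125.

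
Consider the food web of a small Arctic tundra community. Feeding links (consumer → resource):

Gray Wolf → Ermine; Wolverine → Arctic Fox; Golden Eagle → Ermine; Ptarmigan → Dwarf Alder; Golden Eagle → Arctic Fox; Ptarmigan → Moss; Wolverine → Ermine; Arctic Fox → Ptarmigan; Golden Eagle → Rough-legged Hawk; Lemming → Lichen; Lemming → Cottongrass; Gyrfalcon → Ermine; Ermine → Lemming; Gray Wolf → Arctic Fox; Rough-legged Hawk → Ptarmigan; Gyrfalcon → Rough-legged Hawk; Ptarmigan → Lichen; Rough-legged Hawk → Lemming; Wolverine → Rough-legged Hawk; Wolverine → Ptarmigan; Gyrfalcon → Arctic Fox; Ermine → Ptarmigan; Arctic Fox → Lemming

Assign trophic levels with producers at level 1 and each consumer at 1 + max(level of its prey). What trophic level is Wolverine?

Moss is a producer → level 1.
Ptarmigan eats Moss (level 1); other prey at levels: Dwarf Alder 1, Lichen 1 → level 2.
Ermine eats Ptarmigan (level 2); other prey at levels: Lemming 2 → level 3.
Wolverine eats Ermine (level 3); other prey at levels: Ptarmigan 2, Rough-legged Hawk 3, Arctic Fox 3 → level 4.

Trophic level 4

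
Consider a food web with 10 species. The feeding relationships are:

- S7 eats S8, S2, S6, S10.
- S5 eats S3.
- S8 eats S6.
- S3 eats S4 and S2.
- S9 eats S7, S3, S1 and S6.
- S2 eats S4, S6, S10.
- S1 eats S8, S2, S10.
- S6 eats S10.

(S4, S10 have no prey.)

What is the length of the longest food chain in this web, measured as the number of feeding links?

One longest chain: S10 → S6 → S2 → S3 → S9.
It has 5 species and 4 links.

4 links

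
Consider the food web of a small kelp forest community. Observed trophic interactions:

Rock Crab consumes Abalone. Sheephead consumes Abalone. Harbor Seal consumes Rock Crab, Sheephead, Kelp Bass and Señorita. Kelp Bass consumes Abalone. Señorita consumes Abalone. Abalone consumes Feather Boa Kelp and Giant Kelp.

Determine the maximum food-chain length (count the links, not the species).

One longest chain: Giant Kelp → Abalone → Rock Crab → Harbor Seal.
It has 4 species and 3 links.

3 links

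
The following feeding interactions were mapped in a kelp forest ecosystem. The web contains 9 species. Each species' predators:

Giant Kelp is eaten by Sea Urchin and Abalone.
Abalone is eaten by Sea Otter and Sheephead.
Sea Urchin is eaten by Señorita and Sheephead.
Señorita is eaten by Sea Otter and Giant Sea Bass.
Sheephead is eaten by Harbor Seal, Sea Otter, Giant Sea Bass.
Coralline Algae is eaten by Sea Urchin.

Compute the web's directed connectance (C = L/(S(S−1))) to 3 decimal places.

C = 0.167

The web has S = 9 species and L = 12 feeding links.
C = L / (S(S−1)) = 12 / 72 = 0.1667 ≈ 0.167.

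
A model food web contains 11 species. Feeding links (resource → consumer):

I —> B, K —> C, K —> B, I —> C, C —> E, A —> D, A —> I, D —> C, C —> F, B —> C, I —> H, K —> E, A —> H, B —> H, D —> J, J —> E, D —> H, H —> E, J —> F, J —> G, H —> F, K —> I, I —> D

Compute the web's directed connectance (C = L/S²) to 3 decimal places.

C = 0.190

The web has S = 11 species and L = 23 feeding links.
C = L / S² = 23 / 121 = 0.1901 ≈ 0.190.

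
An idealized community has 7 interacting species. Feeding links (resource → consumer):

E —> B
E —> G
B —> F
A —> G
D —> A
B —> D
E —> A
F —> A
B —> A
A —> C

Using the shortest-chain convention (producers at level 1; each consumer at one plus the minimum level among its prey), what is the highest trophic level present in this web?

3

Producers (level 1): E.
Following each consumer down to its lowest-level prey: E → A → C (levels 1 through 3).
All prey of C (A 2) are at level 2 or above, so C is at level 1 + 2 = 3.
Every consumer has at least one prey at level 2 or below, so none exceeds level 3.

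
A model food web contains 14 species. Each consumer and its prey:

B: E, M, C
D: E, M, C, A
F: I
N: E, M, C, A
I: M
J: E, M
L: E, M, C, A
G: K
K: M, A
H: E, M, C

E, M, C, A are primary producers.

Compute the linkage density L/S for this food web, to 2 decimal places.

L/S = 1.79

There are L = 25 links among S = 14 species.
L/S = 25/14 = 1.7857 ≈ 1.79.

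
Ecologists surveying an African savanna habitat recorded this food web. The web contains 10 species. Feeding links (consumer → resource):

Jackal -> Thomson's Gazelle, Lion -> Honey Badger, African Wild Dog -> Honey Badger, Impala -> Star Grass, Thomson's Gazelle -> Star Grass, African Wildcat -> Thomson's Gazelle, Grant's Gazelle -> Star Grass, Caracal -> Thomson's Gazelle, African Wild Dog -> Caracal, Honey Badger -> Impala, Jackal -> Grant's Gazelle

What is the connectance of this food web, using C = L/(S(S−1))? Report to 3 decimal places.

C = 0.122

The web has S = 10 species and L = 11 feeding links.
C = L / (S(S−1)) = 11 / 90 = 0.1222 ≈ 0.122.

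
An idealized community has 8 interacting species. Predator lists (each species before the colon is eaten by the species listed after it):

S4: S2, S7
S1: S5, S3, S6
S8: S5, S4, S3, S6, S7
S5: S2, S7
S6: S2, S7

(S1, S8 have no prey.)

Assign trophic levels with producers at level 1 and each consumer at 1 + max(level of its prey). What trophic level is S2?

Trophic level 3

S1 is a producer → level 1.
S5 eats S1 (level 1); other prey at levels: S8 1 → level 2.
S2 eats S5 (level 2); other prey at levels: S4 2, S6 2 → level 3.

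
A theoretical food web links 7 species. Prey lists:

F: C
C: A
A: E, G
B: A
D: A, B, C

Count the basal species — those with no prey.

Basal species (no prey listed): E, G.
Count: 2.

2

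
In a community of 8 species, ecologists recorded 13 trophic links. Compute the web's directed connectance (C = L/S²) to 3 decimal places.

The web has S = 8 species and L = 13 feeding links.
C = L / S² = 13 / 64 = 0.2031 ≈ 0.203.

C = 0.203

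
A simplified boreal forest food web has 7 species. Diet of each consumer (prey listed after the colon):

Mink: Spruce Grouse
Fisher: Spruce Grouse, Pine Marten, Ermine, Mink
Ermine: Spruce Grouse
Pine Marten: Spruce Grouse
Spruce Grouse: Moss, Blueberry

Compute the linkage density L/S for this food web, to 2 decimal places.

L/S = 1.29

There are L = 9 links among S = 7 species.
L/S = 9/7 = 1.2857 ≈ 1.29.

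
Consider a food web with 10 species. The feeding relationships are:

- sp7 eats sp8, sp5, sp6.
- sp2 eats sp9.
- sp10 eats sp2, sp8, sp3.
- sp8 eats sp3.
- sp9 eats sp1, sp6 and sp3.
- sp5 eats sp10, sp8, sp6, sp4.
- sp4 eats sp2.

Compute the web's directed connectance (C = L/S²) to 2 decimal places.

The web has S = 10 species and L = 16 feeding links.
C = L / S² = 16 / 100 = 0.1600 ≈ 0.16.

C = 0.16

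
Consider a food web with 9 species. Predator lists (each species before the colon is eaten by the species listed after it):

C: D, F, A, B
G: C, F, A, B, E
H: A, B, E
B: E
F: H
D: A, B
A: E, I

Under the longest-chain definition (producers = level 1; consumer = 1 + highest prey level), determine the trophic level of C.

Trophic level 2

G is a producer → level 1.
C eats G → level 2.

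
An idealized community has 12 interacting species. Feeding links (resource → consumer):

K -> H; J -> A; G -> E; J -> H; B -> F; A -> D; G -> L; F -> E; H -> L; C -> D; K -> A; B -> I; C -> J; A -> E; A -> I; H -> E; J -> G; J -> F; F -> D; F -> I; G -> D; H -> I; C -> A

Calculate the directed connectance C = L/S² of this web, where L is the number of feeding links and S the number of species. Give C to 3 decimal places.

The web has S = 12 species and L = 23 feeding links.
C = L / S² = 23 / 144 = 0.1597 ≈ 0.160.

C = 0.160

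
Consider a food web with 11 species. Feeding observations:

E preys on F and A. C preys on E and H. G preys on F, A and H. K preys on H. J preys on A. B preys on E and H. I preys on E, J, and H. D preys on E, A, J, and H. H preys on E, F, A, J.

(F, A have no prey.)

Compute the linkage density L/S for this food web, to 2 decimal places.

L/S = 2.00

There are L = 22 links among S = 11 species.
L/S = 22/11 = 2.0000 ≈ 2.00.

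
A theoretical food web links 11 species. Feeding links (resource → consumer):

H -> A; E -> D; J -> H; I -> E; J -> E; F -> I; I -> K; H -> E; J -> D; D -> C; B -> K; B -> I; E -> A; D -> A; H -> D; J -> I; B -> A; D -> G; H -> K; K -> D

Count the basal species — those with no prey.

Basal species (no prey listed): B, J, F.
Count: 3.

3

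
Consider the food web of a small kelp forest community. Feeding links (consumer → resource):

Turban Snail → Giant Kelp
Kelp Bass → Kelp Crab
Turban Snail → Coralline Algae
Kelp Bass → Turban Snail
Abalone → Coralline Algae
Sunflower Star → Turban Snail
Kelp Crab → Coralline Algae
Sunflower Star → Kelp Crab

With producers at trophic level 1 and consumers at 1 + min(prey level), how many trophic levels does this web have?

3

Producers (level 1): Giant Kelp, Coralline Algae.
Following each consumer down to its lowest-level prey: Coralline Algae → Kelp Crab → Kelp Bass (levels 1 through 3).
All prey of Kelp Bass (Kelp Crab 2, Turban Snail 2) are at level 2 or above, so Kelp Bass is at level 1 + 2 = 3.
Every consumer has at least one prey at level 2 or below, so none exceeds level 3.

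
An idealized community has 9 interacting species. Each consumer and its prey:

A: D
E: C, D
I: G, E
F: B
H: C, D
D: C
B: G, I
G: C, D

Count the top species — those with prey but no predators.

3

Top species (has prey, but nothing eats it): H, A, F.
Count: 3.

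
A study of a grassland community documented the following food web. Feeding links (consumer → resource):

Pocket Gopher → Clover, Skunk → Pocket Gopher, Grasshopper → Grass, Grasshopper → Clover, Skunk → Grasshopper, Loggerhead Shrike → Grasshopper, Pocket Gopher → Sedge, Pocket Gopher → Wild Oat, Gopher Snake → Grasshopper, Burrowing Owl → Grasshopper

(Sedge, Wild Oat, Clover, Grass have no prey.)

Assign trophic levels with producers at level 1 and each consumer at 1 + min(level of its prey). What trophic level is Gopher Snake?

Clover is a producer → level 1.
Grasshopper eats Clover → level 2.
Gopher Snake eats Grasshopper → level 3.
No prey of Gopher Snake is below level 2, so 3 is the minimum.

Trophic level 3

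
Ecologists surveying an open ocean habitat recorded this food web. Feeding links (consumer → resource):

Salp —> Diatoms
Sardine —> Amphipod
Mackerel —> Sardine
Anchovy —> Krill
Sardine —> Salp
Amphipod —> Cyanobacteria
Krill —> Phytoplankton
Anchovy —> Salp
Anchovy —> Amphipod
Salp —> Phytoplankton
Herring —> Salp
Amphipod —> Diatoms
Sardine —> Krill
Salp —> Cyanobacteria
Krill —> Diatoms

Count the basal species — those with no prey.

3

Basal species (no prey listed): Diatoms, Cyanobacteria, Phytoplankton.
Count: 3.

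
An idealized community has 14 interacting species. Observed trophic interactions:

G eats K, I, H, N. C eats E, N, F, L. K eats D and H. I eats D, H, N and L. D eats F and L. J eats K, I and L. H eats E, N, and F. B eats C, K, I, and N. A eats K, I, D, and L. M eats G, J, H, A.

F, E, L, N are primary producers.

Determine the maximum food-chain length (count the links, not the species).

One longest chain: F → H → I → A → M.
It has 5 species and 4 links.

4 links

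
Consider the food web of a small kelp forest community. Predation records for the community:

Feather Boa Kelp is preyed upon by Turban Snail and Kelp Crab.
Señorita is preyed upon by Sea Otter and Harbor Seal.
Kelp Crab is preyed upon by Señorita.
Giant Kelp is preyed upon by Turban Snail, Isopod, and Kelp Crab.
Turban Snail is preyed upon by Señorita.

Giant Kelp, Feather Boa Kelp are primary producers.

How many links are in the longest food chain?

One longest chain: Giant Kelp → Turban Snail → Señorita → Sea Otter.
It has 4 species and 3 links.

3 links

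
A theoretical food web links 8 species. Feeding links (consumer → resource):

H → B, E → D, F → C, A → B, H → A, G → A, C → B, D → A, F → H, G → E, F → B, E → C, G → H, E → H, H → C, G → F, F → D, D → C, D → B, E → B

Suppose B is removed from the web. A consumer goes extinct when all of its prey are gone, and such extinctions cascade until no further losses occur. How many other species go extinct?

Remove B.
Round 1: A (all prey gone), C (all prey gone) → extinct.
Round 2: D (all prey gone), H (all prey gone) → extinct.
Round 3: F (all prey gone), E (all prey gone) → extinct.
Round 4: G (all prey gone) → extinct.
No further losses. Total secondary extinctions: 7.

7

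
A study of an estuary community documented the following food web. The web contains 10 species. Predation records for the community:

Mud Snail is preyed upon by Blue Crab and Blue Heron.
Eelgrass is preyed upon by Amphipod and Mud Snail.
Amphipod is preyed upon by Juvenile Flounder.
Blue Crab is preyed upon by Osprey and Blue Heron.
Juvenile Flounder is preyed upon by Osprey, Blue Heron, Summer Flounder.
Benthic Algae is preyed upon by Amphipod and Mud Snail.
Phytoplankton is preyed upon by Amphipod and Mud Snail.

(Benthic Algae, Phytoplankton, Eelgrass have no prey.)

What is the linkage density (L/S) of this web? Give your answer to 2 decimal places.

There are L = 14 links among S = 10 species.
L/S = 14/10 = 1.4000 ≈ 1.40.

L/S = 1.40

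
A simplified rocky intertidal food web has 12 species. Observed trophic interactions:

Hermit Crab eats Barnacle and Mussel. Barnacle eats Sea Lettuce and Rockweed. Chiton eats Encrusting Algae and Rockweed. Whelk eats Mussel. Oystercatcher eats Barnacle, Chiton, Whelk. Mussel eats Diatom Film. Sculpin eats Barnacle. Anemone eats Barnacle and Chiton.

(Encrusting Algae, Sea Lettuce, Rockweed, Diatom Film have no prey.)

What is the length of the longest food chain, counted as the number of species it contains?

One longest chain: Diatom Film → Mussel → Whelk → Oystercatcher.
It has 4 species and 3 links.

4 species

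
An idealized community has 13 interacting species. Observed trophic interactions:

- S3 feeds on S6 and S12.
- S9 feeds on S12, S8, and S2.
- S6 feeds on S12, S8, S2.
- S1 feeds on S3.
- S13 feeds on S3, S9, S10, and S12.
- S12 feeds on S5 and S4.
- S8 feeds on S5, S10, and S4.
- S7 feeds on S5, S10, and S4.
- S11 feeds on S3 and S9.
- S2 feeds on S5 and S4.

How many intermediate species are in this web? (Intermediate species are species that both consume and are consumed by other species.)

Intermediate species (has both prey and predators): S12, S2, S8, S9, S6, S3.
Count: 6.

6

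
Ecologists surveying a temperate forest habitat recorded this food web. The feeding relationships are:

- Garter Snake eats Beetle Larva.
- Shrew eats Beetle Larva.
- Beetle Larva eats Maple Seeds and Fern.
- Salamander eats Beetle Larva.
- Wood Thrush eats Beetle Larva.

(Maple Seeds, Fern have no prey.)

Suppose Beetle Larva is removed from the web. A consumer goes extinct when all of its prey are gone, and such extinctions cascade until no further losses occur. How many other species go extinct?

4

Remove Beetle Larva.
Round 1: Salamander (all prey gone), Wood Thrush (all prey gone), Shrew (all prey gone), Garter Snake (all prey gone) → extinct.
No further losses. Total secondary extinctions: 4.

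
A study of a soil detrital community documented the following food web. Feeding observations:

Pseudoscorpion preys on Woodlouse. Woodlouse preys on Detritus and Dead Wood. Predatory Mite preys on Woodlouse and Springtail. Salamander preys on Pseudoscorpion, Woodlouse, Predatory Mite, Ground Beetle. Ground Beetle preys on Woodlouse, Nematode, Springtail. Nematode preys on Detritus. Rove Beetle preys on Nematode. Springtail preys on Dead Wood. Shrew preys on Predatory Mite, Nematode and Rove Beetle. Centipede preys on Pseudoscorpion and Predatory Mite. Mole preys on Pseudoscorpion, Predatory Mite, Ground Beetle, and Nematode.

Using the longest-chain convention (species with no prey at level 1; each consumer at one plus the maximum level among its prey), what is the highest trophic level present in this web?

4

Basal resources (level 1): Detritus, Dead Wood.
Dead Wood → Springtail → Predatory Mite → Centipede gives Centipede level 4.
No species has a prey at level 4, so no species reaches level 5.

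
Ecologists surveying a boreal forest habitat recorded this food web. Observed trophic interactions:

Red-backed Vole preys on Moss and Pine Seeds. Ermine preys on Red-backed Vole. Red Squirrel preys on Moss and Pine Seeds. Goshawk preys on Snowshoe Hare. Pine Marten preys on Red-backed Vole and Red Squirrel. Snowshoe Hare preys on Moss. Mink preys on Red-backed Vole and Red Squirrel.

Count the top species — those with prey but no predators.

4

Top species (has prey, but nothing eats it): Ermine, Goshawk, Pine Marten, Mink.
Count: 4.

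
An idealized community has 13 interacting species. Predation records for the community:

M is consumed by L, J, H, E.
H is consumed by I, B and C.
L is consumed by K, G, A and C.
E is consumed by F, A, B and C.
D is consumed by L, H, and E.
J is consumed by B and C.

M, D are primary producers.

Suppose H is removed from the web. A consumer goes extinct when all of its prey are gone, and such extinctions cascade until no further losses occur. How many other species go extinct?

1

Remove H.
Round 1: I (all prey gone) → extinct.
No further losses. Total secondary extinctions: 1.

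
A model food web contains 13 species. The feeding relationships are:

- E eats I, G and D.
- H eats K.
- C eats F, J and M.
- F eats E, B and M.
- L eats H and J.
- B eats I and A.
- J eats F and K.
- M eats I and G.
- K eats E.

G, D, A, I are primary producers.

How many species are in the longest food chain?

One longest chain: G → E → K → H → L.
It has 5 species and 4 links.

5 species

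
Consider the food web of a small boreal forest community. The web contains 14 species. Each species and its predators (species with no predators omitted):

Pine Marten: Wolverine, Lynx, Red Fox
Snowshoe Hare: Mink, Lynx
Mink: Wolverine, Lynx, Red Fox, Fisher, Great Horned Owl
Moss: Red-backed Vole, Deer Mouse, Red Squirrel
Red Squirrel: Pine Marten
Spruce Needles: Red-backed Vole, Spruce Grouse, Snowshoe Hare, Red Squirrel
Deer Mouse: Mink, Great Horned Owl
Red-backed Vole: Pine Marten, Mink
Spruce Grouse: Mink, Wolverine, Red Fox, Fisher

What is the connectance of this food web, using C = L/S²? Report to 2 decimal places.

The web has S = 14 species and L = 26 feeding links.
C = L / S² = 26 / 196 = 0.1327 ≈ 0.13.

C = 0.13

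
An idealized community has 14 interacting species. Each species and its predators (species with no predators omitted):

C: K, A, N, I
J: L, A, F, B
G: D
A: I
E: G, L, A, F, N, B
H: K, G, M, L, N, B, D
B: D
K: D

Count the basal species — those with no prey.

Basal species (no prey listed): C, H, J, E.
Count: 4.

4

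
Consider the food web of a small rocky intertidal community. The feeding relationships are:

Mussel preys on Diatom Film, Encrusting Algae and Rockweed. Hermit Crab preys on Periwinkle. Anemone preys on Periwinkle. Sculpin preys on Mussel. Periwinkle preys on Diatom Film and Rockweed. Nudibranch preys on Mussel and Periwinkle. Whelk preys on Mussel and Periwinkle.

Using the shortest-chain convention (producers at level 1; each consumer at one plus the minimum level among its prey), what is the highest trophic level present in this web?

3

Producers (level 1): Rockweed, Diatom Film, Encrusting Algae.
Following each consumer down to its lowest-level prey: Rockweed → Periwinkle → Anemone (levels 1 through 3).
All prey of Anemone (Periwinkle 2) are at level 2 or above, so Anemone is at level 1 + 2 = 3.
Every consumer has at least one prey at level 2 or below, so none exceeds level 3.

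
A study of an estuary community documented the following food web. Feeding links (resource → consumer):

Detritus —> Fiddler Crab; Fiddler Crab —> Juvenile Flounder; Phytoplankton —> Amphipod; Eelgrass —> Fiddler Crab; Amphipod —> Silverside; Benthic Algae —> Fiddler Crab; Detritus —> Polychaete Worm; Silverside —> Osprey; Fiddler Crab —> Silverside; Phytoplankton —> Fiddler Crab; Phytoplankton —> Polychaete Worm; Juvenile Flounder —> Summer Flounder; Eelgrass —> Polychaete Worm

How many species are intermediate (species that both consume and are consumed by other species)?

4

Intermediate species (has both prey and predators): Amphipod, Fiddler Crab, Silverside, Juvenile Flounder.
Count: 4.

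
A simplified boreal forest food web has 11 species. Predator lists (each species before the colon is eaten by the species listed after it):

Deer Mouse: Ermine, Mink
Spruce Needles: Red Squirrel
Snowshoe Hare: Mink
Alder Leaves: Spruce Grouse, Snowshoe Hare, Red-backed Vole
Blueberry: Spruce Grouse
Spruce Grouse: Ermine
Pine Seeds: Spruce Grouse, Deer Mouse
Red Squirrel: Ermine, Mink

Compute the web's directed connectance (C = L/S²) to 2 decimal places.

C = 0.11

The web has S = 11 species and L = 13 feeding links.
C = L / S² = 13 / 121 = 0.1074 ≈ 0.11.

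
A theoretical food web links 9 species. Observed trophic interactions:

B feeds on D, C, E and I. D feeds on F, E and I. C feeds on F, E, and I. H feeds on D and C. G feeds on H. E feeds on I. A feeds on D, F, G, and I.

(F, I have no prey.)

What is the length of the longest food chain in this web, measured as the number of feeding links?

5 links

One longest chain: I → E → D → H → G → A.
It has 6 species and 5 links.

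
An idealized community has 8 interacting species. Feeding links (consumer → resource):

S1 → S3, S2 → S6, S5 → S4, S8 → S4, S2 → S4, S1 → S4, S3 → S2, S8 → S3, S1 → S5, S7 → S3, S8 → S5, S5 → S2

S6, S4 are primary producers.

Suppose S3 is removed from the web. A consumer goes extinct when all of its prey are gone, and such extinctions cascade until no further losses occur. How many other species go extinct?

Remove S3.
Round 1: S7 (all prey gone) → extinct.
No further losses. Total secondary extinctions: 1.

1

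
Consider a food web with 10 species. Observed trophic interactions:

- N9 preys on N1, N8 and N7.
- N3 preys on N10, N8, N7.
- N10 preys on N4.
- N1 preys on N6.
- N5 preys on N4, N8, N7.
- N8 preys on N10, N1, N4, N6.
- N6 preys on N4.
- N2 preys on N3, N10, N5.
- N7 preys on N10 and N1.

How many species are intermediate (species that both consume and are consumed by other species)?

7

Intermediate species (has both prey and predators): N10, N6, N1, N8, N7, N3, N5.
Count: 7.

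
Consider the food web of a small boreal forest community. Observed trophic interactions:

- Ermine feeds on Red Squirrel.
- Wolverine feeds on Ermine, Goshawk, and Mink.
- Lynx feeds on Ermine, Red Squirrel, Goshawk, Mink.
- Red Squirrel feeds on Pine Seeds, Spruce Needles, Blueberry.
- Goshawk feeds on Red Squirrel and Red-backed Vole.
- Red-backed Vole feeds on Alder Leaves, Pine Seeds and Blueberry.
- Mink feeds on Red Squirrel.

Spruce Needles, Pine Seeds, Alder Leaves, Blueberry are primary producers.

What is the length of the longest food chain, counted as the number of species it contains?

One longest chain: Spruce Needles → Red Squirrel → Ermine → Wolverine.
It has 4 species and 3 links.

4 species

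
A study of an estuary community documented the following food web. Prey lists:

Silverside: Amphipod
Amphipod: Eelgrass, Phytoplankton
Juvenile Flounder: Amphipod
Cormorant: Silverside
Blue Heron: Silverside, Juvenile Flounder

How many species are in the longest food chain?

One longest chain: Eelgrass → Amphipod → Silverside → Blue Heron.
It has 4 species and 3 links.

4 species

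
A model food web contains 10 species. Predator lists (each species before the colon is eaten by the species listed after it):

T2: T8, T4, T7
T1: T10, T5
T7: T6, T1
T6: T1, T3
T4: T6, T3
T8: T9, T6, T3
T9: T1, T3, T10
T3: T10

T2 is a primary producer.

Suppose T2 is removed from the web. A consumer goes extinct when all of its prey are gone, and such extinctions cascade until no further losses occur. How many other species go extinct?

9

Remove T2.
Round 1: T8 (all prey gone), T4 (all prey gone), T7 (all prey gone) → extinct.
Round 2: T9 (all prey gone), T6 (all prey gone) → extinct.
Round 3: T1 (all prey gone), T3 (all prey gone) → extinct.
Round 4: T10 (all prey gone), T5 (all prey gone) → extinct.
No further losses. Total secondary extinctions: 9.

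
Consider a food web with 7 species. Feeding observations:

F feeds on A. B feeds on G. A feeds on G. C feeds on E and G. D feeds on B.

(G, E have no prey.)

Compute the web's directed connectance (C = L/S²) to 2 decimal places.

C = 0.12

The web has S = 7 species and L = 6 feeding links.
C = L / S² = 6 / 49 = 0.1224 ≈ 0.12.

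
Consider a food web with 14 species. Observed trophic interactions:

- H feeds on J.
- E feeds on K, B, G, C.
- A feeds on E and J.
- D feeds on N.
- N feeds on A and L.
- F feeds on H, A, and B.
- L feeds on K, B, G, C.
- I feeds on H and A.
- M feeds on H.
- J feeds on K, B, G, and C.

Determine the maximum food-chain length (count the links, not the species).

4 links

One longest chain: B → E → A → N → D.
It has 5 species and 4 links.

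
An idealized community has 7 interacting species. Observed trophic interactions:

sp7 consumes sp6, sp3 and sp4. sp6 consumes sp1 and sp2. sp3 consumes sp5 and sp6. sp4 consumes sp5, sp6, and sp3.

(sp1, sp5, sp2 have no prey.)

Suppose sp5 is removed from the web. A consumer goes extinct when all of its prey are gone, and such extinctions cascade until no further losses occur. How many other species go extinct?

0

Remove sp5.
Every predator of it retains at least one other prey: sp3 still has sp6; sp4 still has sp6, sp3.
No consumer loses all prey, so no secondary extinctions occur.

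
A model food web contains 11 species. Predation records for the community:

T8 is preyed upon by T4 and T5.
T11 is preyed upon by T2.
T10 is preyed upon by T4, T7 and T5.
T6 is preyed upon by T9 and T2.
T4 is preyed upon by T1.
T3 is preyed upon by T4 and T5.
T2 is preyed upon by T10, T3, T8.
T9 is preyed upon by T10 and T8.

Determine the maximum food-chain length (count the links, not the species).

4 links

One longest chain: T11 → T2 → T8 → T4 → T1.
It has 5 species and 4 links.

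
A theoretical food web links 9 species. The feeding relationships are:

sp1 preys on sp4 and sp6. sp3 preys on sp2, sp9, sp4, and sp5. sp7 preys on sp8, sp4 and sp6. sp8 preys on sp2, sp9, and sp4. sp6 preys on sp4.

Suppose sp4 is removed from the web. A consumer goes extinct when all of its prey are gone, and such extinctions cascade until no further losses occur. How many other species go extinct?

Remove sp4.
Round 1: sp6 (all prey gone) → extinct.
Round 2: sp1 (all prey gone) → extinct.
No further losses. Total secondary extinctions: 2.

2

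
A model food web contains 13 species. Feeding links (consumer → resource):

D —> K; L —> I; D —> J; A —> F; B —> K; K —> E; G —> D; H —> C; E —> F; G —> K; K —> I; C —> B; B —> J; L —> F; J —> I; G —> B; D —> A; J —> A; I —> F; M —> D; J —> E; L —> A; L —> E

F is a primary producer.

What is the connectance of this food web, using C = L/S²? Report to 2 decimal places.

C = 0.14

The web has S = 13 species and L = 23 feeding links.
C = L / S² = 23 / 169 = 0.1361 ≈ 0.14.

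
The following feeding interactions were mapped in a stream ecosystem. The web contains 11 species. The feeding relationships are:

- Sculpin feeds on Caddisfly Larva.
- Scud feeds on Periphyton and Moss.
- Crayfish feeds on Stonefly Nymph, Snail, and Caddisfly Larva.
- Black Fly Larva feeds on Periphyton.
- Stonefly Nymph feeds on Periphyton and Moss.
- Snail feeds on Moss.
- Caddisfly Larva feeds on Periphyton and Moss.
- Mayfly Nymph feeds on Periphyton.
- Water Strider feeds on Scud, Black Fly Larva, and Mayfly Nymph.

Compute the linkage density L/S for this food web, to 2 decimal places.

L/S = 1.45

There are L = 16 links among S = 11 species.
L/S = 16/11 = 1.4545 ≈ 1.45.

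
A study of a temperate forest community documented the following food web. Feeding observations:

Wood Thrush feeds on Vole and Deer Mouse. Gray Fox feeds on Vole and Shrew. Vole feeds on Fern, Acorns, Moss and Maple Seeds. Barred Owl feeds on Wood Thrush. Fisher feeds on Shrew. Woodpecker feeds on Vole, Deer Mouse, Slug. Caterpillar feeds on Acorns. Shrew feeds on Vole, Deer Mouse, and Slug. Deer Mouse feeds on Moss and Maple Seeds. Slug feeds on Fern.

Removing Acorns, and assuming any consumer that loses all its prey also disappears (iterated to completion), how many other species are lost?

Remove Acorns.
Round 1: Caterpillar (all prey gone) → extinct.
No further losses. Total secondary extinctions: 1.

1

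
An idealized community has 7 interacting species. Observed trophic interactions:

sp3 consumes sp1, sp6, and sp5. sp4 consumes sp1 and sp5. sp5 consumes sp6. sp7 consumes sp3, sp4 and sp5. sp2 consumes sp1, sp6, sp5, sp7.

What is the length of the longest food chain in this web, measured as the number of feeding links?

4 links

One longest chain: sp6 → sp5 → sp4 → sp7 → sp2.
It has 5 species and 4 links.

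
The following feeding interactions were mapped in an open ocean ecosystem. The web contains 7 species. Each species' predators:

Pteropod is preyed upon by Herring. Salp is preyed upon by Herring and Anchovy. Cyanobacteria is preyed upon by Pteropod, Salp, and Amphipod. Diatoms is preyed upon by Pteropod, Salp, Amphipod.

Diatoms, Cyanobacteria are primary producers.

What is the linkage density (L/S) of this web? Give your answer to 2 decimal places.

L/S = 1.29

There are L = 9 links among S = 7 species.
L/S = 9/7 = 1.2857 ≈ 1.29.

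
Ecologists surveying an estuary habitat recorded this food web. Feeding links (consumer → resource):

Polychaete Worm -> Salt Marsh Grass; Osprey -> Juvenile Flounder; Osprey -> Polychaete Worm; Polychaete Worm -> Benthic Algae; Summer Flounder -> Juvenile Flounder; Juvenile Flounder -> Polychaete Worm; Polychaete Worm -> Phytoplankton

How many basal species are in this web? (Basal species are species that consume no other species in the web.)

Basal species (no prey listed): Benthic Algae, Salt Marsh Grass, Phytoplankton.
Count: 3.

3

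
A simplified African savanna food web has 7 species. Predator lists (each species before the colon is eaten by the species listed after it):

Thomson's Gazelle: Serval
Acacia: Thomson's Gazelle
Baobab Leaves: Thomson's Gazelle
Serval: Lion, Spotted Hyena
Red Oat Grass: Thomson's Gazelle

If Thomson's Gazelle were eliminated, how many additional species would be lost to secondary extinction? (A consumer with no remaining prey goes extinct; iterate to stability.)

3

Remove Thomson's Gazelle.
Round 1: Serval (all prey gone) → extinct.
Round 2: Lion (all prey gone), Spotted Hyena (all prey gone) → extinct.
No further losses. Total secondary extinctions: 3.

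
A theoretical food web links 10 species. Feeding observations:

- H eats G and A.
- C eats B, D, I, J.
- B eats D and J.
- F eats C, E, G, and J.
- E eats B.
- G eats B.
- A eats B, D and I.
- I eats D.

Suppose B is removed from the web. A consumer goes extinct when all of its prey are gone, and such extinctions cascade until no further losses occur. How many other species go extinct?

Remove B.
Round 1: G (all prey gone), E (all prey gone) → extinct.
No further losses. Total secondary extinctions: 2.

2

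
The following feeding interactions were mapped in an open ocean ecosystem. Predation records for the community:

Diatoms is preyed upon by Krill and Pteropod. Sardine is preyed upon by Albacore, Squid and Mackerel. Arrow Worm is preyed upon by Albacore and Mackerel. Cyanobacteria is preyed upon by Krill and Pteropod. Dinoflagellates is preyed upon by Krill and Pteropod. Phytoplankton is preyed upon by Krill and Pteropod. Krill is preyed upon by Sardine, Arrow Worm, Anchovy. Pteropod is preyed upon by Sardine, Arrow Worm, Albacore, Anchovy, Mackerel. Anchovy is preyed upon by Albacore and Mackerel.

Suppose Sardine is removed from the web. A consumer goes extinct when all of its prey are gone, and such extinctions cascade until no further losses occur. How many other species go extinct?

1

Remove Sardine.
Round 1: Squid (all prey gone) → extinct.
No further losses. Total secondary extinctions: 1.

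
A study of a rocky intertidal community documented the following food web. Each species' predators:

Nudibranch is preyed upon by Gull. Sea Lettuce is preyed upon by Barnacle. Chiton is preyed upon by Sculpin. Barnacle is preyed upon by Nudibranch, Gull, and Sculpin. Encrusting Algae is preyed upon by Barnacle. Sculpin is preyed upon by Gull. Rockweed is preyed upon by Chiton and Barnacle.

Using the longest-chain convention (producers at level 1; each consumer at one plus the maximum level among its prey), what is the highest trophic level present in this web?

4

Producers (level 1): Sea Lettuce, Encrusting Algae, Rockweed.
Sea Lettuce → Barnacle → Nudibranch → Gull gives Gull level 4.
No species has a prey at level 4, so no species reaches level 5.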